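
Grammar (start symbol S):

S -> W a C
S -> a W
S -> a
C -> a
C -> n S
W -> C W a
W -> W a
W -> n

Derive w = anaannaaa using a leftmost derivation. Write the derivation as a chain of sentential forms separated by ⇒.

S ⇒ WaC ⇒ CWaaC ⇒ aWaaC ⇒ anaaC ⇒ anaanS ⇒ anaanWaC ⇒ anaanWaaC ⇒ anaannaaC ⇒ anaannaaa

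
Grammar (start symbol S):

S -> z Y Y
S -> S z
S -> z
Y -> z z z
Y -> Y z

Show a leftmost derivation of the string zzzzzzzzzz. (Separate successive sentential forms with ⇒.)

S ⇒ zYY   [S -> z Y Y]
zYY ⇒ zzzzY   [Y -> z z z]
zzzzY ⇒ zzzzYz   [Y -> Y z]
zzzzYz ⇒ zzzzYzz   [Y -> Y z]
zzzzYzz ⇒ zzzzYzzz   [Y -> Y z]
zzzzYzzz ⇒ zzzzzzzzzz   [Y -> z z z]

S ⇒ zYY ⇒ zzzzY ⇒ zzzzYz ⇒ zzzzYzz ⇒ zzzzYzzz ⇒ zzzzzzzzzz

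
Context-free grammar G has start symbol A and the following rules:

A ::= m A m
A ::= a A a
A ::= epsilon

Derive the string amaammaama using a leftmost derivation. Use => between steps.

A => aAa   [A ::= a A a]
aAa => amAma   [A ::= m A m]
amAma => amaAama   [A ::= a A a]
amaAama => amaaAaama   [A ::= a A a]
amaaAaama => amaamAmaama   [A ::= m A m]
amaamAmaama => amaammaama   [A ::= epsilon]

A=>aAa=>amAma=>amaAama=>amaaAaama=>amaamAmaama=>amaammaama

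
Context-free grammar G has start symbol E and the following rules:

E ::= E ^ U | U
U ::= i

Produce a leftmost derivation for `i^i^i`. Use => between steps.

E => E^U   [E ::= E ^ U]
E^U => E^U^U   [E ::= E ^ U]
E^U^U => U^U^U   [E ::= U]
U^U^U => i^U^U   [U ::= i]
i^U^U => i^i^U   [U ::= i]
i^i^U => i^i^i   [U ::= i]

E => E^U => E^U^U => U^U^U => i^U^U => i^i^U => i^i^i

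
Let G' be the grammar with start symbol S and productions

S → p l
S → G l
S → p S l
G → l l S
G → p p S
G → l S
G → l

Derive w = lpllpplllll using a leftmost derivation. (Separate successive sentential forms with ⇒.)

S ⇒ Gl ⇒ lSl ⇒ lpSll ⇒ lpGlll ⇒ lpllSlll ⇒ lpllpSllll ⇒ lpllpplllll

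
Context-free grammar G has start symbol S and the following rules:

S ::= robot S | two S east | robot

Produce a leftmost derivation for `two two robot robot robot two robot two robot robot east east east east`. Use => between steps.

S => two S east => two two S east east => two two robot S east east => two two robot robot S east east => two two robot robot robot S east east => two two robot robot robot two S east east east => two two robot robot robot two robot S east east east => two two robot robot robot two robot two S east east east east => two two robot robot robot two robot two robot S east east east east => two two robot robot robot two robot two robot robot east east east east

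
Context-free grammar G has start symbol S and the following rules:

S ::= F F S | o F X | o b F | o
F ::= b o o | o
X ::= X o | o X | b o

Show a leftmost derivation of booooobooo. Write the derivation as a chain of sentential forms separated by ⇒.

S⇒FFS⇒booFS⇒boooS⇒booooFX⇒boooooX⇒boooooXo⇒boooooXoo⇒booooobooo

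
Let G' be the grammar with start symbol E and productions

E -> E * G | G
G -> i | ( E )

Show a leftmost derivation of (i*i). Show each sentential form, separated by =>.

E => G   [E -> G]
G => (E)   [G -> ( E )]
(E) => (E*G)   [E -> E * G]
(E*G) => (G*G)   [E -> G]
(G*G) => (i*G)   [G -> i]
(i*G) => (i*i)   [G -> i]

E => G => (E) => (E*G) => (G*G) => (i*G) => (i*i)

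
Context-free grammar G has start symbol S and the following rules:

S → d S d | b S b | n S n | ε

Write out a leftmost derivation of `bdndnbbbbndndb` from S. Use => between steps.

S=>bSb=>bdSdb=>bdnSndb=>bdndSdndb=>bdndnSndndb=>bdndnbSbndndb=>bdndnbbSbbndndb=>bdndnbbbbndndb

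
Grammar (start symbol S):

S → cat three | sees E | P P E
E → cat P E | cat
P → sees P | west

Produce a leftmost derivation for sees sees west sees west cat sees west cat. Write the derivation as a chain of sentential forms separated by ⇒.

S ⇒ P P E   [S → P P E]
P P E ⇒ sees P P E   [P → sees P]
sees P P E ⇒ sees sees P P E   [P → sees P]
sees sees P P E ⇒ sees sees west P E   [P → west]
sees sees west P E ⇒ sees sees west sees P E   [P → sees P]
sees sees west sees P E ⇒ sees sees west sees west E   [P → west]
sees sees west sees west E ⇒ sees sees west sees west cat P E   [E → cat P E]
sees sees west sees west cat P E ⇒ sees sees west sees west cat sees P E   [P → sees P]
sees sees west sees west cat sees P E ⇒ sees sees west sees west cat sees west E   [P → west]
sees sees west sees west cat sees west E ⇒ sees sees west sees west cat sees west cat   [E → cat]

S ⇒ P P E ⇒ sees P P E ⇒ sees sees P P E ⇒ sees sees west P E ⇒ sees sees west sees P E ⇒ sees sees west sees west E ⇒ sees sees west sees west cat P E ⇒ sees sees west sees west cat sees P E ⇒ sees sees west sees west cat sees west E ⇒ sees sees west sees west cat sees west cat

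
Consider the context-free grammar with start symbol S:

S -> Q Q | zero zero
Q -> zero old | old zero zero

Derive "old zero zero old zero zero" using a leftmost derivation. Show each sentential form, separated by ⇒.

S ⇒ Q Q ⇒ old zero zero Q ⇒ old zero zero old zero zero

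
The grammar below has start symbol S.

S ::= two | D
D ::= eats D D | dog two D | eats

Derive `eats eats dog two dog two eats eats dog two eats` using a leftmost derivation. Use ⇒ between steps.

S ⇒ D   [S ::= D]
D ⇒ eats D D   [D ::= eats D D]
eats D D ⇒ eats eats D   [D ::= eats]
eats eats D ⇒ eats eats dog two D   [D ::= dog two D]
eats eats dog two D ⇒ eats eats dog two dog two D   [D ::= dog two D]
eats eats dog two dog two D ⇒ eats eats dog two dog two eats D D   [D ::= eats D D]
eats eats dog two dog two eats D D ⇒ eats eats dog two dog two eats eats D   [D ::= eats]
eats eats dog two dog two eats eats D ⇒ eats eats dog two dog two eats eats dog two D   [D ::= dog two D]
eats eats dog two dog two eats eats dog two D ⇒ eats eats dog two dog two eats eats dog two eats   [D ::= eats]

S ⇒ D ⇒ eats D D ⇒ eats eats D ⇒ eats eats dog two D ⇒ eats eats dog two dog two D ⇒ eats eats dog two dog two eats D D ⇒ eats eats dog two dog two eats eats D ⇒ eats eats dog two dog two eats eats dog two D ⇒ eats eats dog two dog two eats eats dog two eats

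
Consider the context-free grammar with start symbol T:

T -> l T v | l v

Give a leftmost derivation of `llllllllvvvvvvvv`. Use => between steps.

T => lTv => llTvv => lllTvvv => llllTvvvv => lllllTvvvvv => llllllTvvvvvv => lllllllTvvvvvvv => llllllllvvvvvvvv

T => lTv   [T -> l T v]
lTv => llTvv   [T -> l T v]
llTvv => lllTvvv   [T -> l T v]
lllTvvv => llllTvvvv   [T -> l T v]
llllTvvvv => lllllTvvvvv   [T -> l T v]
lllllTvvvvv => llllllTvvvvvv   [T -> l T v]
llllllTvvvvvv => lllllllTvvvvvvv   [T -> l T v]
lllllllTvvvvvvv => llllllllvvvvvvvv   [T -> l v]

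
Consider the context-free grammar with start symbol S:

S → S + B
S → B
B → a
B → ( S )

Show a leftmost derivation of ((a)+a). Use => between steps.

S => B => (S) => (S+B) => (B+B) => ((S)+B) => ((B)+B) => ((a)+B) => ((a)+a)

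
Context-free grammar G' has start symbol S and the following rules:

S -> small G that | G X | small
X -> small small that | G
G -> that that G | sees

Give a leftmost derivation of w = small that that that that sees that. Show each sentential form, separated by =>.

S => small G that   [S -> small G that]
small G that => small that that G that   [G -> that that G]
small that that G that => small that that that that G that   [G -> that that G]
small that that that that G that => small that that that that sees that   [G -> sees]

S => small G that => small that that G that => small that that that that G that => small that that that that sees that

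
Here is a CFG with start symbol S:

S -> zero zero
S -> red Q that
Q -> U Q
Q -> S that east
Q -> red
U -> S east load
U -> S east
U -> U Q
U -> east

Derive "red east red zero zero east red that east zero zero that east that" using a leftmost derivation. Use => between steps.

S => red Q that => red U Q that => red east Q that => red east U Q that => red east S east Q that => red east red Q that east Q that => red east red U Q that east Q that => red east red S east Q that east Q that => red east red zero zero east Q that east Q that => red east red zero zero east red that east Q that => red east red zero zero east red that east S that east that => red east red zero zero east red that east zero zero that east that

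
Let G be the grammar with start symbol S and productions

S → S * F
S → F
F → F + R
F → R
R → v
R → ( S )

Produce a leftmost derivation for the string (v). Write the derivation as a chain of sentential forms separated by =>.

S => F => R => (S) => (F) => (R) => (v)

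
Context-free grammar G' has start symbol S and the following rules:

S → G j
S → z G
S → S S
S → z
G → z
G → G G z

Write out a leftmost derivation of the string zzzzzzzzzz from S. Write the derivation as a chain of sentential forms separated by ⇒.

S ⇒ zG ⇒ zGGz ⇒ zGGzGz ⇒ zzGzGz ⇒ zzGGzzGz ⇒ zzzGzzGz ⇒ zzzGGzzzGz ⇒ zzzzGzzzGz ⇒ zzzzzzzzGz ⇒ zzzzzzzzzz

S ⇒ zG   [S → z G]
zG ⇒ zGGz   [G → G G z]
zGGz ⇒ zGGzGz   [G → G G z]
zGGzGz ⇒ zzGzGz   [G → z]
zzGzGz ⇒ zzGGzzGz   [G → G G z]
zzGGzzGz ⇒ zzzGzzGz   [G → z]
zzzGzzGz ⇒ zzzGGzzzGz   [G → G G z]
zzzGGzzzGz ⇒ zzzzGzzzGz   [G → z]
zzzzGzzzGz ⇒ zzzzzzzzGz   [G → z]
zzzzzzzzGz ⇒ zzzzzzzzzz   [G → z]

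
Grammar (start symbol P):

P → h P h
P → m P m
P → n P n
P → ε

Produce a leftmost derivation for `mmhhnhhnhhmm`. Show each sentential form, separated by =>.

P => mPm   [P → m P m]
mPm => mmPmm   [P → m P m]
mmPmm => mmhPhmm   [P → h P h]
mmhPhmm => mmhhPhhmm   [P → h P h]
mmhhPhhmm => mmhhnPnhhmm   [P → n P n]
mmhhnPnhhmm => mmhhnhPhnhhmm   [P → h P h]
mmhhnhPhnhhmm => mmhhnhhnhhmm   [P → ε]

P => mPm => mmPmm => mmhPhmm => mmhhPhhmm => mmhhnPnhhmm => mmhhnhPhnhhmm => mmhhnhhnhhmm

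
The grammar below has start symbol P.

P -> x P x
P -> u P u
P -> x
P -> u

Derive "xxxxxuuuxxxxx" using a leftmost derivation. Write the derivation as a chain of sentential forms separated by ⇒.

P ⇒ xPx ⇒ xxPxx ⇒ xxxPxxx ⇒ xxxxPxxxx ⇒ xxxxxPxxxxx ⇒ xxxxxuPuxxxxx ⇒ xxxxxuuuxxxxx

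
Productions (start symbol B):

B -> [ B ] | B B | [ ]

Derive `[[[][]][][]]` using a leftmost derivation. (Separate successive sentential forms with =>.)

B => [B]   [B -> [ B ]]
[B] => [BB]   [B -> B B]
[BB] => [BBB]   [B -> B B]
[BBB] => [[B]BB]   [B -> [ B ]]
[[B]BB] => [[BB]BB]   [B -> B B]
[[BB]BB] => [[[]B]BB]   [B -> [ ]]
[[[]B]BB] => [[[][]]BB]   [B -> [ ]]
[[[][]]BB] => [[[][]][]B]   [B -> [ ]]
[[[][]][]B] => [[[][]][][]]   [B -> [ ]]

B => [B] => [BB] => [BBB] => [[B]BB] => [[BB]BB] => [[[]B]BB] => [[[][]]BB] => [[[][]][]B] => [[[][]][][]]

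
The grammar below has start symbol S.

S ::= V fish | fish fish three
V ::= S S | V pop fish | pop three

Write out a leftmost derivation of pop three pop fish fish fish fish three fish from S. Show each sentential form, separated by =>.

S => V fish => S S fish => V fish S fish => V pop fish fish S fish => pop three pop fish fish S fish => pop three pop fish fish fish fish three fish

S => V fish   [S ::= V fish]
V fish => S S fish   [V ::= S S]
S S fish => V fish S fish   [S ::= V fish]
V fish S fish => V pop fish fish S fish   [V ::= V pop fish]
V pop fish fish S fish => pop three pop fish fish S fish   [V ::= pop three]
pop three pop fish fish S fish => pop three pop fish fish fish fish three fish   [S ::= fish fish three]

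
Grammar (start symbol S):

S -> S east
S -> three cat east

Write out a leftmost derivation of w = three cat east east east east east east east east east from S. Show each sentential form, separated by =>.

S => S east => S east east => S east east east => S east east east east => S east east east east east => S east east east east east east => S east east east east east east east => S east east east east east east east east => three cat east east east east east east east east east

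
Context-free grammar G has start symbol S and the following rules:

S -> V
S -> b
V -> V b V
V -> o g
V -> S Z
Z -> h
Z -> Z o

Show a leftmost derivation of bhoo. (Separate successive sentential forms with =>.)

S=>V=>SZ=>bZ=>bZo=>bZoo=>bhoo

S => V   [S -> V]
V => SZ   [V -> S Z]
SZ => bZ   [S -> b]
bZ => bZo   [Z -> Z o]
bZo => bZoo   [Z -> Z o]
bZoo => bhoo   [Z -> h]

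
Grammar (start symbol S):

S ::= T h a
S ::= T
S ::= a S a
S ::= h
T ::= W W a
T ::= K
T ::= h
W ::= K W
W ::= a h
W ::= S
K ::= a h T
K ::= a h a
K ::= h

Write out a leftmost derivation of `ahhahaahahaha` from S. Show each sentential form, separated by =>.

S=>Tha=>WWaha=>KWWaha=>ahTWWaha=>ahKWWaha=>ahhWWaha=>ahhKWWaha=>ahhahaWWaha=>ahhahaahWaha=>ahhahaahahaha

S => Tha   [S ::= T h a]
Tha => WWaha   [T ::= W W a]
WWaha => KWWaha   [W ::= K W]
KWWaha => ahTWWaha   [K ::= a h T]
ahTWWaha => ahKWWaha   [T ::= K]
ahKWWaha => ahhWWaha   [K ::= h]
ahhWWaha => ahhKWWaha   [W ::= K W]
ahhKWWaha => ahhahaWWaha   [K ::= a h a]
ahhahaWWaha => ahhahaahWaha   [W ::= a h]
ahhahaahWaha => ahhahaahahaha   [W ::= a h]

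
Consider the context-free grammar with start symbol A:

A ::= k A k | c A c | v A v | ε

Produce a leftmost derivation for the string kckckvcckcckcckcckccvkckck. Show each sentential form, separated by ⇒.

A ⇒ kAk ⇒ kcAck ⇒ kckAkck ⇒ kckcAckck ⇒ kckckAkckck ⇒ kckckvAvkckck ⇒ kckckvcAcvkckck ⇒ kckckvccAccvkckck ⇒ kckckvcckAkccvkckck ⇒ kckckvcckcAckccvkckck ⇒ kckckvcckccAcckccvkckck ⇒ kckckvcckcckAkcckccvkckck ⇒ kckckvcckcckcAckcckccvkckck ⇒ kckckvcckcckcckcckccvkckck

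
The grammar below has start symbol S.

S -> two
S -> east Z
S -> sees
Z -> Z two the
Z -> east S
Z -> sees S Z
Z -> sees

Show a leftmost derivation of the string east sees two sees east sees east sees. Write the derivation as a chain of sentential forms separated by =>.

S => east Z => east sees S Z => east sees two Z => east sees two sees S Z => east sees two sees east Z Z => east sees two sees east sees Z => east sees two sees east sees east S => east sees two sees east sees east sees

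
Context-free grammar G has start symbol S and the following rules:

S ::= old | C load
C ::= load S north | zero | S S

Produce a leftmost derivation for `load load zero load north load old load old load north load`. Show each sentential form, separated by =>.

S => C load   [S ::= C load]
C load => load S north load   [C ::= load S north]
load S north load => load C load north load   [S ::= C load]
load C load north load => load S S load north load   [C ::= S S]
load S S load north load => load C load S load north load   [S ::= C load]
load C load S load north load => load S S load S load north load   [C ::= S S]
load S S load S load north load => load C load S load S load north load   [S ::= C load]
load C load S load S load north load => load load S north load S load S load north load   [C ::= load S north]
load load S north load S load S load north load => load load C load north load S load S load north load   [S ::= C load]
load load C load north load S load S load north load => load load zero load north load S load S load north load   [C ::= zero]
load load zero load north load S load S load north load => load load zero load north load old load S load north load   [S ::= old]
load load zero load north load old load S load north load => load load zero load north load old load old load north load   [S ::= old]

S => C load => load S north load => load C load north load => load S S load north load => load C load S load north load => load S S load S load north load => load C load S load S load north load => load load S north load S load S load north load => load load C load north load S load S load north load => load load zero load north load S load S load north load => load load zero load north load old load S load north load => load load zero load north load old load old load north load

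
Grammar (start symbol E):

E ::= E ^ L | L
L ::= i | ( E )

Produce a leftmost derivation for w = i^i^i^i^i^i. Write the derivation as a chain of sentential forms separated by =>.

E=>E^L=>E^L^L=>E^L^L^L=>E^L^L^L^L=>E^L^L^L^L^L=>L^L^L^L^L^L=>i^L^L^L^L^L=>i^i^L^L^L^L=>i^i^i^L^L^L=>i^i^i^i^L^L=>i^i^i^i^i^L=>i^i^i^i^i^i

E => E^L   [E ::= E ^ L]
E^L => E^L^L   [E ::= E ^ L]
E^L^L => E^L^L^L   [E ::= E ^ L]
E^L^L^L => E^L^L^L^L   [E ::= E ^ L]
E^L^L^L^L => E^L^L^L^L^L   [E ::= E ^ L]
E^L^L^L^L^L => L^L^L^L^L^L   [E ::= L]
L^L^L^L^L^L => i^L^L^L^L^L   [L ::= i]
i^L^L^L^L^L => i^i^L^L^L^L   [L ::= i]
i^i^L^L^L^L => i^i^i^L^L^L   [L ::= i]
i^i^i^L^L^L => i^i^i^i^L^L   [L ::= i]
i^i^i^i^L^L => i^i^i^i^i^L   [L ::= i]
i^i^i^i^i^L => i^i^i^i^i^i   [L ::= i]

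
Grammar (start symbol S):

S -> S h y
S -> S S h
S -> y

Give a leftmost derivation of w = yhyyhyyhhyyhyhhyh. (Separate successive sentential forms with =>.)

S=>SSh=>SShSh=>ShyShSh=>yhyShSh=>yhySShhSh=>yhySShShhSh=>yhyShyShShhSh=>yhySShhyShShhSh=>yhyShyShhyShShhSh=>yhyyhyShhyShShhSh=>yhyyhyyhhyShShhSh=>yhyyhyyhhyyhShhSh=>yhyyhyyhhyyhyhhSh=>yhyyhyyhhyyhyhhyh

S => SSh   [S -> S S h]
SSh => SShSh   [S -> S S h]
SShSh => ShyShSh   [S -> S h y]
ShyShSh => yhyShSh   [S -> y]
yhyShSh => yhySShhSh   [S -> S S h]
yhySShhSh => yhySShShhSh   [S -> S S h]
yhySShShhSh => yhyShyShShhSh   [S -> S h y]
yhyShyShShhSh => yhySShhyShShhSh   [S -> S S h]
yhySShhyShShhSh => yhyShyShhyShShhSh   [S -> S h y]
yhyShyShhyShShhSh => yhyyhyShhyShShhSh   [S -> y]
yhyyhyShhyShShhSh => yhyyhyyhhyShShhSh   [S -> y]
yhyyhyyhhyShShhSh => yhyyhyyhhyyhShhSh   [S -> y]
yhyyhyyhhyyhShhSh => yhyyhyyhhyyhyhhSh   [S -> y]
yhyyhyyhhyyhyhhSh => yhyyhyyhhyyhyhhyh   [S -> y]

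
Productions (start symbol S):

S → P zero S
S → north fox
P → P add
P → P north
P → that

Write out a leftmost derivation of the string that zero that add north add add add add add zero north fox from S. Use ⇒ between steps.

S ⇒ P zero S ⇒ that zero S ⇒ that zero P zero S ⇒ that zero P add zero S ⇒ that zero P add add zero S ⇒ that zero P add add add zero S ⇒ that zero P add add add add zero S ⇒ that zero P add add add add add zero S ⇒ that zero P north add add add add add zero S ⇒ that zero P add north add add add add add zero S ⇒ that zero that add north add add add add add zero S ⇒ that zero that add north add add add add add zero north fox

S ⇒ P zero S   [S → P zero S]
P zero S ⇒ that zero S   [P → that]
that zero S ⇒ that zero P zero S   [S → P zero S]
that zero P zero S ⇒ that zero P add zero S   [P → P add]
that zero P add zero S ⇒ that zero P add add zero S   [P → P add]
that zero P add add zero S ⇒ that zero P add add add zero S   [P → P add]
that zero P add add add zero S ⇒ that zero P add add add add zero S   [P → P add]
that zero P add add add add zero S ⇒ that zero P add add add add add zero S   [P → P add]
that zero P add add add add add zero S ⇒ that zero P north add add add add add zero S   [P → P north]
that zero P north add add add add add zero S ⇒ that zero P add north add add add add add zero S   [P → P add]
that zero P add north add add add add add zero S ⇒ that zero that add north add add add add add zero S   [P → that]
that zero that add north add add add add add zero S ⇒ that zero that add north add add add add add zero north fox   [S → north fox]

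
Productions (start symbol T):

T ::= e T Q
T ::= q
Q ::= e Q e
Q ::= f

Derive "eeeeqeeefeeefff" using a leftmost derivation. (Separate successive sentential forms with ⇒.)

T ⇒ eTQ ⇒ eeTQQ ⇒ eeeTQQQ ⇒ eeeeTQQQQ ⇒ eeeeqQQQQ ⇒ eeeeqeQeQQQ ⇒ eeeeqeeQeeQQQ ⇒ eeeeqeeeQeeeQQQ ⇒ eeeeqeeefeeeQQQ ⇒ eeeeqeeefeeefQQ ⇒ eeeeqeeefeeeffQ ⇒ eeeeqeeefeeefff

T ⇒ eTQ   [T ::= e T Q]
eTQ ⇒ eeTQQ   [T ::= e T Q]
eeTQQ ⇒ eeeTQQQ   [T ::= e T Q]
eeeTQQQ ⇒ eeeeTQQQQ   [T ::= e T Q]
eeeeTQQQQ ⇒ eeeeqQQQQ   [T ::= q]
eeeeqQQQQ ⇒ eeeeqeQeQQQ   [Q ::= e Q e]
eeeeqeQeQQQ ⇒ eeeeqeeQeeQQQ   [Q ::= e Q e]
eeeeqeeQeeQQQ ⇒ eeeeqeeeQeeeQQQ   [Q ::= e Q e]
eeeeqeeeQeeeQQQ ⇒ eeeeqeeefeeeQQQ   [Q ::= f]
eeeeqeeefeeeQQQ ⇒ eeeeqeeefeeefQQ   [Q ::= f]
eeeeqeeefeeefQQ ⇒ eeeeqeeefeeeffQ   [Q ::= f]
eeeeqeeefeeeffQ ⇒ eeeeqeeefeeefff   [Q ::= f]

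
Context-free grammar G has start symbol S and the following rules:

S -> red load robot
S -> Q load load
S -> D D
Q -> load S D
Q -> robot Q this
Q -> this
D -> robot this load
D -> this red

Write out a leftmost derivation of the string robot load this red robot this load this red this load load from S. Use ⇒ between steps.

S ⇒ Q load load ⇒ robot Q this load load ⇒ robot load S D this load load ⇒ robot load D D D this load load ⇒ robot load this red D D this load load ⇒ robot load this red robot this load D this load load ⇒ robot load this red robot this load this red this load load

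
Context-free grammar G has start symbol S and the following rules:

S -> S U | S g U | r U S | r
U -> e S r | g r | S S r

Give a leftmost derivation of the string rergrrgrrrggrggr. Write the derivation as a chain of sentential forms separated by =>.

S => SgU => SgUgU => rUSgUgU => reSrSgUgU => reSUrSgUgU => rerUSUrSgUgU => rergrSUrSgUgU => rergrrUrSgUgU => rergrrgrrSgUgU => rergrrgrrrgUgU => rergrrgrrrggrgU => rergrrgrrrggrggr

S => SgU   [S -> S g U]
SgU => SgUgU   [S -> S g U]
SgUgU => rUSgUgU   [S -> r U S]
rUSgUgU => reSrSgUgU   [U -> e S r]
reSrSgUgU => reSUrSgUgU   [S -> S U]
reSUrSgUgU => rerUSUrSgUgU   [S -> r U S]
rerUSUrSgUgU => rergrSUrSgUgU   [U -> g r]
rergrSUrSgUgU => rergrrUrSgUgU   [S -> r]
rergrrUrSgUgU => rergrrgrrSgUgU   [U -> g r]
rergrrgrrSgUgU => rergrrgrrrgUgU   [S -> r]
rergrrgrrrgUgU => rergrrgrrrggrgU   [U -> g r]
rergrrgrrrggrgU => rergrrgrrrggrggr   [U -> g r]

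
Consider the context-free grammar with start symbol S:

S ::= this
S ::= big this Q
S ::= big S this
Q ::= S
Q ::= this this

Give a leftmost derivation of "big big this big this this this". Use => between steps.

S => big S this => big big this Q this => big big this S this => big big this big this Q this => big big this big this S this => big big this big this this this

S => big S this   [S ::= big S this]
big S this => big big this Q this   [S ::= big this Q]
big big this Q this => big big this S this   [Q ::= S]
big big this S this => big big this big this Q this   [S ::= big this Q]
big big this big this Q this => big big this big this S this   [Q ::= S]
big big this big this S this => big big this big this this this   [S ::= this]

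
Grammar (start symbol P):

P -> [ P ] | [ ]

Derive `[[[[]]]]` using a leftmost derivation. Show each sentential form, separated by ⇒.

P ⇒ [P] ⇒ [[P]] ⇒ [[[P]]] ⇒ [[[[]]]]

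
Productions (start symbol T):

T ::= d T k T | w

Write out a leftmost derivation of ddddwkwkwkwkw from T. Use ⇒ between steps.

T ⇒ dTkT   [T ::= d T k T]
dTkT ⇒ ddTkTkT   [T ::= d T k T]
ddTkTkT ⇒ dddTkTkTkT   [T ::= d T k T]
dddTkTkTkT ⇒ ddddTkTkTkTkT   [T ::= d T k T]
ddddTkTkTkTkT ⇒ ddddwkTkTkTkT   [T ::= w]
ddddwkTkTkTkT ⇒ ddddwkwkTkTkT   [T ::= w]
ddddwkwkTkTkT ⇒ ddddwkwkwkTkT   [T ::= w]
ddddwkwkwkTkT ⇒ ddddwkwkwkwkT   [T ::= w]
ddddwkwkwkwkT ⇒ ddddwkwkwkwkw   [T ::= w]

T ⇒ dTkT ⇒ ddTkTkT ⇒ dddTkTkTkT ⇒ ddddTkTkTkTkT ⇒ ddddwkTkTkTkT ⇒ ddddwkwkTkTkT ⇒ ddddwkwkwkTkT ⇒ ddddwkwkwkwkT ⇒ ddddwkwkwkwkw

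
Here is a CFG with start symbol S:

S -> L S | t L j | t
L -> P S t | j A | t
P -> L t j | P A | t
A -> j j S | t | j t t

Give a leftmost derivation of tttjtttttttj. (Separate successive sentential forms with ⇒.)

S⇒tLj⇒tPStj⇒ttStj⇒ttLStj⇒ttPStStj⇒ttPAStStj⇒ttPAAStStj⇒tttAAStStj⇒tttjttAStStj⇒tttjtttStStj⇒tttjtttttStj⇒tttjtttttttj

S ⇒ tLj   [S -> t L j]
tLj ⇒ tPStj   [L -> P S t]
tPStj ⇒ ttStj   [P -> t]
ttStj ⇒ ttLStj   [S -> L S]
ttLStj ⇒ ttPStStj   [L -> P S t]
ttPStStj ⇒ ttPAStStj   [P -> P A]
ttPAStStj ⇒ ttPAAStStj   [P -> P A]
ttPAAStStj ⇒ tttAAStStj   [P -> t]
tttAAStStj ⇒ tttjttAStStj   [A -> j t t]
tttjttAStStj ⇒ tttjtttStStj   [A -> t]
tttjtttStStj ⇒ tttjtttttStj   [S -> t]
tttjtttttStj ⇒ tttjtttttttj   [S -> t]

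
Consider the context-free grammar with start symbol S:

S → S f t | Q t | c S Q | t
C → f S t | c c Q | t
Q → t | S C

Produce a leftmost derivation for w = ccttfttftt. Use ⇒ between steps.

S ⇒ cSQ   [S → c S Q]
cSQ ⇒ cSftQ   [S → S f t]
cSftQ ⇒ ccSQftQ   [S → c S Q]
ccSQftQ ⇒ cctQftQ   [S → t]
cctQftQ ⇒ cctSCftQ   [Q → S C]
cctSCftQ ⇒ ccttCftQ   [S → t]
ccttCftQ ⇒ ccttfStftQ   [C → f S t]
ccttfStftQ ⇒ ccttfttftQ   [S → t]
ccttfttftQ ⇒ ccttfttftt   [Q → t]

S ⇒ cSQ ⇒ cSftQ ⇒ ccSQftQ ⇒ cctQftQ ⇒ cctSCftQ ⇒ ccttCftQ ⇒ ccttfStftQ ⇒ ccttfttftQ ⇒ ccttfttftt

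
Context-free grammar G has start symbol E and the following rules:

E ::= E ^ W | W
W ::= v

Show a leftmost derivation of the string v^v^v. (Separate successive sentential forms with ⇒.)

E ⇒ E^W ⇒ E^W^W ⇒ W^W^W ⇒ v^W^W ⇒ v^v^W ⇒ v^v^v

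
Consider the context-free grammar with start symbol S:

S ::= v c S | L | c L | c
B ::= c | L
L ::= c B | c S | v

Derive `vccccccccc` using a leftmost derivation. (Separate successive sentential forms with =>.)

S => vcS => vcL => vccS => vcccL => vccccS => vccccL => vcccccS => vccccccL => vcccccccS => vcccccccL => vccccccccB => vccccccccc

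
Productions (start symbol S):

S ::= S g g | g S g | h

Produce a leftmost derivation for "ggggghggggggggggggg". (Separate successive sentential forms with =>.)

S => gSg   [S ::= g S g]
gSg => ggSgg   [S ::= g S g]
ggSgg => gggSggg   [S ::= g S g]
gggSggg => gggSggggg   [S ::= S g g]
gggSggggg => ggggSgggggg   [S ::= g S g]
ggggSgggggg => ggggSgggggggg   [S ::= S g g]
ggggSgggggggg => ggggSgggggggggg   [S ::= S g g]
ggggSgggggggggg => ggggSgggggggggggg   [S ::= S g g]
ggggSgggggggggggg => gggggSggggggggggggg   [S ::= g S g]
gggggSggggggggggggg => ggggghggggggggggggg   [S ::= h]

S=>gSg=>ggSgg=>gggSggg=>gggSggggg=>ggggSgggggg=>ggggSgggggggg=>ggggSgggggggggg=>ggggSgggggggggggg=>gggggSggggggggggggg=>ggggghggggggggggggg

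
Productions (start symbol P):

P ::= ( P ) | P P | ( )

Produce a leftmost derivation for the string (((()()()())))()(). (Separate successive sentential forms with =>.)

P => PP => PPP => (P)PP => ((P))PP => (((P)))PP => (((PP)))PP => (((PPP)))PP => (((PPPP)))PP => (((()PPP)))PP => (((()()PP)))PP => (((()()()P)))PP => (((()()()())))PP => (((()()()())))()P => (((()()()())))()()

P => PP   [P ::= P P]
PP => PPP   [P ::= P P]
PPP => (P)PP   [P ::= ( P )]
(P)PP => ((P))PP   [P ::= ( P )]
((P))PP => (((P)))PP   [P ::= ( P )]
(((P)))PP => (((PP)))PP   [P ::= P P]
(((PP)))PP => (((PPP)))PP   [P ::= P P]
(((PPP)))PP => (((PPPP)))PP   [P ::= P P]
(((PPPP)))PP => (((()PPP)))PP   [P ::= ( )]
(((()PPP)))PP => (((()()PP)))PP   [P ::= ( )]
(((()()PP)))PP => (((()()()P)))PP   [P ::= ( )]
(((()()()P)))PP => (((()()()())))PP   [P ::= ( )]
(((()()()())))PP => (((()()()())))()P   [P ::= ( )]
(((()()()())))()P => (((()()()())))()()   [P ::= ( )]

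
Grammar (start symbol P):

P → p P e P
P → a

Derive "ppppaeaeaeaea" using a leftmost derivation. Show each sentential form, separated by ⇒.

P⇒pPeP⇒ppPePeP⇒pppPePePeP⇒ppppPePePePeP⇒ppppaePePePeP⇒ppppaeaePePeP⇒ppppaeaeaePeP⇒ppppaeaeaeaeP⇒ppppaeaeaeaea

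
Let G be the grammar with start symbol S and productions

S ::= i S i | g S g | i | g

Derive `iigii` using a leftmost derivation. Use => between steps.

S => iSi => iiSii => iigii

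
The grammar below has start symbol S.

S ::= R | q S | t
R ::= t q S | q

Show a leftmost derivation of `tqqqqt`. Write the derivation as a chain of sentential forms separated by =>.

S => R   [S ::= R]
R => tqS   [R ::= t q S]
tqS => tqqS   [S ::= q S]
tqqS => tqqqS   [S ::= q S]
tqqqS => tqqqqS   [S ::= q S]
tqqqqS => tqqqqt   [S ::= t]

S => R => tqS => tqqS => tqqqS => tqqqqS => tqqqqt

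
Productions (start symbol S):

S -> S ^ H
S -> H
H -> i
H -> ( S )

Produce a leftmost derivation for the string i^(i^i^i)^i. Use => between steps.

S => S^H   [S -> S ^ H]
S^H => S^H^H   [S -> S ^ H]
S^H^H => H^H^H   [S -> H]
H^H^H => i^H^H   [H -> i]
i^H^H => i^(S)^H   [H -> ( S )]
i^(S)^H => i^(S^H)^H   [S -> S ^ H]
i^(S^H)^H => i^(S^H^H)^H   [S -> S ^ H]
i^(S^H^H)^H => i^(H^H^H)^H   [S -> H]
i^(H^H^H)^H => i^(i^H^H)^H   [H -> i]
i^(i^H^H)^H => i^(i^i^H)^H   [H -> i]
i^(i^i^H)^H => i^(i^i^i)^H   [H -> i]
i^(i^i^i)^H => i^(i^i^i)^i   [H -> i]

S=>S^H=>S^H^H=>H^H^H=>i^H^H=>i^(S)^H=>i^(S^H)^H=>i^(S^H^H)^H=>i^(H^H^H)^H=>i^(i^H^H)^H=>i^(i^i^H)^H=>i^(i^i^i)^H=>i^(i^i^i)^i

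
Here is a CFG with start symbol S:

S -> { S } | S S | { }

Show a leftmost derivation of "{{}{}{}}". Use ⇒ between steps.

S ⇒ {S} ⇒ {SS} ⇒ {SSS} ⇒ {{}SS} ⇒ {{}{}S} ⇒ {{}{}{}}

S ⇒ {S}   [S -> { S }]
{S} ⇒ {SS}   [S -> S S]
{SS} ⇒ {SSS}   [S -> S S]
{SSS} ⇒ {{}SS}   [S -> { }]
{{}SS} ⇒ {{}{}S}   [S -> { }]
{{}{}S} ⇒ {{}{}{}}   [S -> { }]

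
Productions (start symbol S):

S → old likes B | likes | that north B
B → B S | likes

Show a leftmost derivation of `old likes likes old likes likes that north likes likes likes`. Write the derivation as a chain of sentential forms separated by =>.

S => old likes B => old likes B S => old likes likes S => old likes likes old likes B => old likes likes old likes B S => old likes likes old likes B S S => old likes likes old likes B S S S => old likes likes old likes likes S S S => old likes likes old likes likes that north B S S => old likes likes old likes likes that north likes S S => old likes likes old likes likes that north likes likes S => old likes likes old likes likes that north likes likes likes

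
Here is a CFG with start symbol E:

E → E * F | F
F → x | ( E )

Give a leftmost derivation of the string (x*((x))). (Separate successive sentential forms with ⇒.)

E ⇒ F   [E → F]
F ⇒ (E)   [F → ( E )]
(E) ⇒ (E*F)   [E → E * F]
(E*F) ⇒ (F*F)   [E → F]
(F*F) ⇒ (x*F)   [F → x]
(x*F) ⇒ (x*(E))   [F → ( E )]
(x*(E)) ⇒ (x*(F))   [E → F]
(x*(F)) ⇒ (x*((E)))   [F → ( E )]
(x*((E))) ⇒ (x*((F)))   [E → F]
(x*((F))) ⇒ (x*((x)))   [F → x]

E ⇒ F ⇒ (E) ⇒ (E*F) ⇒ (F*F) ⇒ (x*F) ⇒ (x*(E)) ⇒ (x*(F)) ⇒ (x*((E))) ⇒ (x*((F))) ⇒ (x*((x)))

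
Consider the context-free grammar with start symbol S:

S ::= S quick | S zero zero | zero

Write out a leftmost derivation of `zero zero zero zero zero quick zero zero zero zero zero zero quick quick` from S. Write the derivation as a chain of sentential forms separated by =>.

S => S quick => S quick quick => S zero zero quick quick => S zero zero zero zero quick quick => S zero zero zero zero zero zero quick quick => S quick zero zero zero zero zero zero quick quick => S zero zero quick zero zero zero zero zero zero quick quick => S zero zero zero zero quick zero zero zero zero zero zero quick quick => zero zero zero zero zero quick zero zero zero zero zero zero quick quick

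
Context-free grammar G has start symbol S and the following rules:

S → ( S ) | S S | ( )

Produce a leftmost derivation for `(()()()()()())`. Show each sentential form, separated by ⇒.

S ⇒ (S) ⇒ (SS) ⇒ (SSS) ⇒ (SSSS) ⇒ (()SSS) ⇒ (()SSSS) ⇒ (()SSSSS) ⇒ (()()SSSS) ⇒ (()()()SSS) ⇒ (()()()()SS) ⇒ (()()()()()S) ⇒ (()()()()()())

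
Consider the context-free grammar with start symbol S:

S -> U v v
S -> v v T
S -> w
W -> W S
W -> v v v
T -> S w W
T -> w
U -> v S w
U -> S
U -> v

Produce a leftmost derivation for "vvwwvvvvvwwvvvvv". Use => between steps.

S => Uvv   [S -> U v v]
Uvv => Svv   [U -> S]
Svv => vvTvv   [S -> v v T]
vvTvv => vvSwWvv   [T -> S w W]
vvSwWvv => vvwwWvv   [S -> w]
vvwwWvv => vvwwWSvv   [W -> W S]
vvwwWSvv => vvwwvvvSvv   [W -> v v v]
vvwwvvvSvv => vvwwvvvvvTvv   [S -> v v T]
vvwwvvvvvTvv => vvwwvvvvvSwWvv   [T -> S w W]
vvwwvvvvvSwWvv => vvwwvvvvvwwWvv   [S -> w]
vvwwvvvvvwwWvv => vvwwvvvvvwwvvvvv   [W -> v v v]

S=>Uvv=>Svv=>vvTvv=>vvSwWvv=>vvwwWvv=>vvwwWSvv=>vvwwvvvSvv=>vvwwvvvvvTvv=>vvwwvvvvvSwWvv=>vvwwvvvvvwwWvv=>vvwwvvvvvwwvvvvv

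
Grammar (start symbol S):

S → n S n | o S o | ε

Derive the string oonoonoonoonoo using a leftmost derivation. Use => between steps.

S => oSo => ooSoo => oonSnoo => oonoSonoo => oonooSoonoo => oonoonSnoonoo => oonoonoSonoonoo => oonoonoonoonoo

S => oSo   [S → o S o]
oSo => ooSoo   [S → o S o]
ooSoo => oonSnoo   [S → n S n]
oonSnoo => oonoSonoo   [S → o S o]
oonoSonoo => oonooSoonoo   [S → o S o]
oonooSoonoo => oonoonSnoonoo   [S → n S n]
oonoonSnoonoo => oonoonoSonoonoo   [S → o S o]
oonoonoSonoonoo => oonoonoonoonoo   [S → ε]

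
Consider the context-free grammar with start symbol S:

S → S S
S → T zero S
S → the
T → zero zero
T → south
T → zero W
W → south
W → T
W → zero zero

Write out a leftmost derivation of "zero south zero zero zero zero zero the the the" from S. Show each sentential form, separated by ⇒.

S ⇒ S S ⇒ T zero S S ⇒ zero W zero S S ⇒ zero south zero S S ⇒ zero south zero T zero S S ⇒ zero south zero zero W zero S S ⇒ zero south zero zero T zero S S ⇒ zero south zero zero zero zero zero S S ⇒ zero south zero zero zero zero zero S S S ⇒ zero south zero zero zero zero zero the S S ⇒ zero south zero zero zero zero zero the the S ⇒ zero south zero zero zero zero zero the the the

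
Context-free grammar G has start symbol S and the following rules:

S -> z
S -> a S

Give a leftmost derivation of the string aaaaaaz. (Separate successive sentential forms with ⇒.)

S ⇒ aS   [S -> a S]
aS ⇒ aaS   [S -> a S]
aaS ⇒ aaaS   [S -> a S]
aaaS ⇒ aaaaS   [S -> a S]
aaaaS ⇒ aaaaaS   [S -> a S]
aaaaaS ⇒ aaaaaaS   [S -> a S]
aaaaaaS ⇒ aaaaaaz   [S -> z]

S ⇒ aS ⇒ aaS ⇒ aaaS ⇒ aaaaS ⇒ aaaaaS ⇒ aaaaaaS ⇒ aaaaaaz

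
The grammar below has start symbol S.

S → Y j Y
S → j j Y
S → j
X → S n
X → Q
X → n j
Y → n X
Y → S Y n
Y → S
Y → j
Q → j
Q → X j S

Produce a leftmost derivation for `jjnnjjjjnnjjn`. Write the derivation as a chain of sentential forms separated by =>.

S => jjY => jjSYn => jjYjYYn => jjnXjYYn => jjnnjjYYn => jjnnjjSYn => jjnnjjjjYYn => jjnnjjjjnXYn => jjnnjjjjnnjYn => jjnnjjjjnnjjn

S => jjY   [S → j j Y]
jjY => jjSYn   [Y → S Y n]
jjSYn => jjYjYYn   [S → Y j Y]
jjYjYYn => jjnXjYYn   [Y → n X]
jjnXjYYn => jjnnjjYYn   [X → n j]
jjnnjjYYn => jjnnjjSYn   [Y → S]
jjnnjjSYn => jjnnjjjjYYn   [S → j j Y]
jjnnjjjjYYn => jjnnjjjjnXYn   [Y → n X]
jjnnjjjjnXYn => jjnnjjjjnnjYn   [X → n j]
jjnnjjjjnnjYn => jjnnjjjjnnjjn   [Y → j]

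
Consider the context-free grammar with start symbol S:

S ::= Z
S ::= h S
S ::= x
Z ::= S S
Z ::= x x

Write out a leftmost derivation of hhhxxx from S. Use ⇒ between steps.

S ⇒ Z   [S ::= Z]
Z ⇒ SS   [Z ::= S S]
SS ⇒ ZS   [S ::= Z]
ZS ⇒ SSS   [Z ::= S S]
SSS ⇒ hSSS   [S ::= h S]
hSSS ⇒ hhSSS   [S ::= h S]
hhSSS ⇒ hhhSSS   [S ::= h S]
hhhSSS ⇒ hhhxSS   [S ::= x]
hhhxSS ⇒ hhhxxS   [S ::= x]
hhhxxS ⇒ hhhxxx   [S ::= x]

S⇒Z⇒SS⇒ZS⇒SSS⇒hSSS⇒hhSSS⇒hhhSSS⇒hhhxSS⇒hhhxxS⇒hhhxxx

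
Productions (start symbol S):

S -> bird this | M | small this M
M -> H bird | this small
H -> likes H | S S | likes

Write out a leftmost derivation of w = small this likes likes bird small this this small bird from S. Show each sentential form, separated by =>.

S => small this M => small this H bird => small this likes H bird => small this likes S S bird => small this likes M S bird => small this likes H bird S bird => small this likes likes bird S bird => small this likes likes bird small this M bird => small this likes likes bird small this this small bird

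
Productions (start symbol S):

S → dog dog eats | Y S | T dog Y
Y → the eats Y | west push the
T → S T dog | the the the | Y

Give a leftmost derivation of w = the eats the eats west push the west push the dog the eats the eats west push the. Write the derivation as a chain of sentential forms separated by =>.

S => Y S   [S → Y S]
Y S => the eats Y S   [Y → the eats Y]
the eats Y S => the eats the eats Y S   [Y → the eats Y]
the eats the eats Y S => the eats the eats west push the S   [Y → west push the]
the eats the eats west push the S => the eats the eats west push the T dog Y   [S → T dog Y]
the eats the eats west push the T dog Y => the eats the eats west push the Y dog Y   [T → Y]
the eats the eats west push the Y dog Y => the eats the eats west push the west push the dog Y   [Y → west push the]
the eats the eats west push the west push the dog Y => the eats the eats west push the west push the dog the eats Y   [Y → the eats Y]
the eats the eats west push the west push the dog the eats Y => the eats the eats west push the west push the dog the eats the eats Y   [Y → the eats Y]
the eats the eats west push the west push the dog the eats the eats Y => the eats the eats west push the west push the dog the eats the eats west push the   [Y → west push the]

S => Y S => the eats Y S => the eats the eats Y S => the eats the eats west push the S => the eats the eats west push the T dog Y => the eats the eats west push the Y dog Y => the eats the eats west push the west push the dog Y => the eats the eats west push the west push the dog the eats Y => the eats the eats west push the west push the dog the eats the eats Y => the eats the eats west push the west push the dog the eats the eats west push the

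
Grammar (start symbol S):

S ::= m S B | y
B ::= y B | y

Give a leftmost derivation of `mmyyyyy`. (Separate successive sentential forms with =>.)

S => mSB => mmSBB => mmyBB => mmyyBB => mmyyyBB => mmyyyyB => mmyyyyy

S => mSB   [S ::= m S B]
mSB => mmSBB   [S ::= m S B]
mmSBB => mmyBB   [S ::= y]
mmyBB => mmyyBB   [B ::= y B]
mmyyBB => mmyyyBB   [B ::= y B]
mmyyyBB => mmyyyyB   [B ::= y]
mmyyyyB => mmyyyyy   [B ::= y]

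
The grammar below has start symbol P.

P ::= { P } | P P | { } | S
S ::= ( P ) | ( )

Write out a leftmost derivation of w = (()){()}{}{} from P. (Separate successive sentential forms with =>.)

P => PP => PPP => SPP => (P)PP => (S)PP => (())PP => (())PPP => (()){P}PP => (()){S}PP => (()){()}PP => (()){()}{}P => (()){()}{}{}

P => PP   [P ::= P P]
PP => PPP   [P ::= P P]
PPP => SPP   [P ::= S]
SPP => (P)PP   [S ::= ( P )]
(P)PP => (S)PP   [P ::= S]
(S)PP => (())PP   [S ::= ( )]
(())PP => (())PPP   [P ::= P P]
(())PPP => (()){P}PP   [P ::= { P }]
(()){P}PP => (()){S}PP   [P ::= S]
(()){S}PP => (()){()}PP   [S ::= ( )]
(()){()}PP => (()){()}{}P   [P ::= { }]
(()){()}{}P => (()){()}{}{}   [P ::= { }]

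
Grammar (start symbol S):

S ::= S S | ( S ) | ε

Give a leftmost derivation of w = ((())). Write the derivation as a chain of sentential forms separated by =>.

S=>(S)=>(SS)=>((S)S)=>((SS)S)=>((SSS)S)=>(((S)SS)S)=>((()SS)S)=>((()S)S)=>((())S)=>((()))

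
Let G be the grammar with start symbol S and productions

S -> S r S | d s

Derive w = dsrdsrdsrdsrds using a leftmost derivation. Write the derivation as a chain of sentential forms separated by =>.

S => SrS   [S -> S r S]
SrS => SrSrS   [S -> S r S]
SrSrS => SrSrSrS   [S -> S r S]
SrSrSrS => SrSrSrSrS   [S -> S r S]
SrSrSrSrS => dsrSrSrSrS   [S -> d s]
dsrSrSrSrS => dsrdsrSrSrS   [S -> d s]
dsrdsrSrSrS => dsrdsrdsrSrS   [S -> d s]
dsrdsrdsrSrS => dsrdsrdsrdsrS   [S -> d s]
dsrdsrdsrdsrS => dsrdsrdsrdsrds   [S -> d s]

S => SrS => SrSrS => SrSrSrS => SrSrSrSrS => dsrSrSrSrS => dsrdsrSrSrS => dsrdsrdsrSrS => dsrdsrdsrdsrS => dsrdsrdsrdsrds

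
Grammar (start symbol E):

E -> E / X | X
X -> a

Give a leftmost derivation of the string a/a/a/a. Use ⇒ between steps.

E ⇒ E/X   [E -> E / X]
E/X ⇒ E/X/X   [E -> E / X]
E/X/X ⇒ E/X/X/X   [E -> E / X]
E/X/X/X ⇒ X/X/X/X   [E -> X]
X/X/X/X ⇒ a/X/X/X   [X -> a]
a/X/X/X ⇒ a/a/X/X   [X -> a]
a/a/X/X ⇒ a/a/a/X   [X -> a]
a/a/a/X ⇒ a/a/a/a   [X -> a]

E⇒E/X⇒E/X/X⇒E/X/X/X⇒X/X/X/X⇒a/X/X/X⇒a/a/X/X⇒a/a/a/X⇒a/a/a/a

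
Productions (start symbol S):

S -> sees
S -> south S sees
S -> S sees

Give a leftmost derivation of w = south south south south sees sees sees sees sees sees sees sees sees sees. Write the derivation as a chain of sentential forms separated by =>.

S => S sees => south S sees sees => south S sees sees sees => south south S sees sees sees sees => south south S sees sees sees sees sees => south south S sees sees sees sees sees sees => south south south S sees sees sees sees sees sees sees => south south south south S sees sees sees sees sees sees sees sees => south south south south S sees sees sees sees sees sees sees sees sees => south south south south sees sees sees sees sees sees sees sees sees sees

S => S sees   [S -> S sees]
S sees => south S sees sees   [S -> south S sees]
south S sees sees => south S sees sees sees   [S -> S sees]
south S sees sees sees => south south S sees sees sees sees   [S -> south S sees]
south south S sees sees sees sees => south south S sees sees sees sees sees   [S -> S sees]
south south S sees sees sees sees sees => south south S sees sees sees sees sees sees   [S -> S sees]
south south S sees sees sees sees sees sees => south south south S sees sees sees sees sees sees sees   [S -> south S sees]
south south south S sees sees sees sees sees sees sees => south south south south S sees sees sees sees sees sees sees sees   [S -> south S sees]
south south south south S sees sees sees sees sees sees sees sees => south south south south S sees sees sees sees sees sees sees sees sees   [S -> S sees]
south south south south S sees sees sees sees sees sees sees sees sees => south south south south sees sees sees sees sees sees sees sees sees sees   [S -> sees]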